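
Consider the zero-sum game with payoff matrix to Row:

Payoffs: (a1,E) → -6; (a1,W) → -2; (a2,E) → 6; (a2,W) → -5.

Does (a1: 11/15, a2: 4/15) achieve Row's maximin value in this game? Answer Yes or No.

Yes

Against E this mix gives (11/15)·(-6) + (4/15)·6 = -14/5.
Against W this mix gives (11/15)·(-2) + (4/15)·(-5) = -14/5.
All of Column's active replies (E, W) yield -14/5, and no column does worse for Row. The mix makes Column indifferent and guarantees -14/5, so it is optimal.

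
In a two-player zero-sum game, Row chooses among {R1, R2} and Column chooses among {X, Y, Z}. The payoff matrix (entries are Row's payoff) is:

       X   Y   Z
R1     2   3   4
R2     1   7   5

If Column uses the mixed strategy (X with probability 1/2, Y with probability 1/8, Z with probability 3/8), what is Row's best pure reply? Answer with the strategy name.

Expected payoff of R1: (1/2)·2 + (1/8)·3 + (3/8)·4 = 23/8.
Expected payoff of R2: (1/2)·1 + (1/8)·7 + (3/8)·5 = 13/4.
The largest is 13/4, so Row's best response is R2.

R2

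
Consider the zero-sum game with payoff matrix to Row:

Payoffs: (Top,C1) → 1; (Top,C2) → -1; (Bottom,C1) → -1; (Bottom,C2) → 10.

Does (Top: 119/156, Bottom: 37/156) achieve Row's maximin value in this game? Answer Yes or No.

Against C1 this mix gives (119/156)·1 + (37/156)·(-1) = 41/78.
Against C2 this mix gives (119/156)·(-1) + (37/156)·10 = 251/156.
Column will play C1, holding Row to 41/78. Shifting weight toward the row that does better against C1 would raise this floor (the equalizing mix achieves 9/13 against both C1 and C2), so the proposed strategy is not optimal.

No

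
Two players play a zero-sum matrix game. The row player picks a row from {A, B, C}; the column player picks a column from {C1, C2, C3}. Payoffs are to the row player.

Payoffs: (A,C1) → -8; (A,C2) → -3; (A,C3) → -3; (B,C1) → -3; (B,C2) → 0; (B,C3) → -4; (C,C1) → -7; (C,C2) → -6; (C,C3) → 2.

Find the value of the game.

Row minima: A → -8, B → -4, C → -7; maximin = -4.
Column maxima: C1 → -3, C2 → 0, C3 → 2; minimax = -3.
-4 ≠ -3, so there is no saddle point; optimal play is mixed.
C2 is strictly dominated by C1 (it gives the row player strictly more in every row), so the column player never plays it.
With C2 eliminated, A is strictly dominated by C (C gives the row player strictly more in every remaining column), so the row player never plays it.
On the remaining 2×2 (B, C vs C1, C3):
Let the row player play B with probability p. Expected payoff against C1: (-3)p + (-7)(1−p) = 4p − 7; against C3: (-4)p + 2(1−p) = −6p + 2.
Setting these equal: 4p − 7 = −6p + 2 ⇒ 10p = 9 ⇒ p = 9/10, and the value is (4)·(9/10) − 7 = -17/5.
For the column player: with q = P(C1), equating B's and C's payoffs gives q − 4 = −9q + 2 ⇒ q = 3/5.

-17/5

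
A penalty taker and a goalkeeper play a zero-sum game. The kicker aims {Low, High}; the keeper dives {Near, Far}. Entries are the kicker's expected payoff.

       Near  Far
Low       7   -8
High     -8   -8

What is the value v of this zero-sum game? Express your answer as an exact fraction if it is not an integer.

-8

Row minima: Low → -8, High → -8; maximin = -8.
Column maxima: Near → 7, Far → -8; minimax = -8.
Since maximin = minimax = -8, there is a saddle point and the value is -8.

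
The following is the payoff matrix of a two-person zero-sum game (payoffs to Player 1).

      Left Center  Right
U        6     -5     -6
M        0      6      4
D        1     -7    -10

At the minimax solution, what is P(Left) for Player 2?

Row minima: U → -6, M → 0, D → -10; maximin = 0.
Column maxima: Left → 6, Center → 6, Right → 4; minimax = 4.
0 ≠ 4, so there is no saddle point; optimal play is mixed.
D is strictly dominated by U, so Player 1 never plays it.
Center is strictly dominated by Right (it gives Player 1 strictly more in every row), so Player 2 never plays it.
On the remaining 2×2 (U, M vs Left, Right):
Let Player 1 play U with probability p. Expected payoff against Left: 6p + 0(1−p) = 6p; against Right: (-6)p + 4(1−p) = −10p + 4.
Setting these equal: 6p = −10p + 4 ⇒ 16p = 4 ⇒ p = 1/4, and the value is (6)·(1/4) = 3/2.
For Player 2: with q = P(Left), equating U's and M's payoffs gives 12q − 6 = −4q + 4 ⇒ q = 5/8.

5/8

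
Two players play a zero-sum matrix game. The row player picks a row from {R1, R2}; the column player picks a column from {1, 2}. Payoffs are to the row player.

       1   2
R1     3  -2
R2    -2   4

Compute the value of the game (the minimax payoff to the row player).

Row minima: R1 → -2, R2 → -2; maximin = -2.
Column maxima: 1 → 3, 2 → 4; minimax = 3.
-2 ≠ 3, so there is no saddle point; optimal play is mixed.
Let the row player play R1 with probability p. Expected payoff against 1: 3p + (-2)(1−p) = 5p − 2; against 2: (-2)p + 4(1−p) = −6p + 4.
Setting these equal: 5p − 2 = −6p + 4 ⇒ 11p = 6 ⇒ p = 6/11, and the value is (5)·(6/11) − 2 = 8/11.
For the column player: with q = P(1), equating R1's and R2's payoffs gives 5q − 2 = −6q + 4 ⇒ q = 6/11.

8/11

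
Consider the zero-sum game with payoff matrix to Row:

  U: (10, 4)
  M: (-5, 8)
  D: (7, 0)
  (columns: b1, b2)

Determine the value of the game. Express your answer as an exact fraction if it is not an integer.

100/19

Row minima: U → 4, M → -5, D → 0; maximin = 4.
Column maxima: b1 → 10, b2 → 8; minimax = 8.
4 ≠ 8, so there is no saddle point; optimal play is mixed.
D is strictly dominated by U, so Row never plays it.
On the remaining 2×2 (U, M vs b1, b2):
Let Row play U with probability p. Expected payoff against b1: 10p + (-5)(1−p) = 15p − 5; against b2: 4p + 8(1−p) = −4p + 8.
Setting these equal: 15p − 5 = −4p + 8 ⇒ 19p = 13 ⇒ p = 13/19, and the value is (15)·(13/19) − 5 = 100/19.
For Column: with q = P(b1), equating U's and M's payoffs gives 6q + 4 = −13q + 8 ⇒ q = 4/19.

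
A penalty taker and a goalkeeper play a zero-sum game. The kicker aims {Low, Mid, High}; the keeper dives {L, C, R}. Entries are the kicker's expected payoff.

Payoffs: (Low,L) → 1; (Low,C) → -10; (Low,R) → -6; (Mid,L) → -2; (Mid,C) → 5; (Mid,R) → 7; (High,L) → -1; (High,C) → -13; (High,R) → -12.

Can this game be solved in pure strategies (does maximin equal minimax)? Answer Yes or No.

Row minima: Low → -10, Mid → -2, High → -13; maximin = -2.
Column maxima: L → 1, C → 5, R → 7; minimax = 1.
-2 ≠ 1, so no pure-strategy equilibrium exists.

No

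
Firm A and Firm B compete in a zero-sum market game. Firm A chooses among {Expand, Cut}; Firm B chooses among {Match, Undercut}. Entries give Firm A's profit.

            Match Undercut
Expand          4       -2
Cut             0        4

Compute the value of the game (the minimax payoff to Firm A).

Row minima: Expand → -2, Cut → 0; maximin = 0.
Column maxima: Match → 4, Undercut → 4; minimax = 4.
0 ≠ 4, so there is no saddle point; optimal play is mixed.
Let Firm A play Expand with probability p. Expected payoff against Match: 4p + 0(1−p) = 4p; against Undercut: (-2)p + 4(1−p) = −6p + 4.
Setting these equal: 4p = −6p + 4 ⇒ 10p = 4 ⇒ p = 2/5, and the value is (4)·(2/5) = 8/5.
For Firm B: with q = P(Match), equating Expand's and Cut's payoffs gives 6q − 2 = −4q + 4 ⇒ q = 3/5.

8/5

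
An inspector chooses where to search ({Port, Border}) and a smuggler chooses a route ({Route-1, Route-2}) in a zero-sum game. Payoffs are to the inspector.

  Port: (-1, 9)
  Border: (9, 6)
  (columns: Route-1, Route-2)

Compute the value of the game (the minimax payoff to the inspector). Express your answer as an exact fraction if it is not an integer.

Row minima: Port → -1, Border → 6; maximin = 6.
Column maxima: Route-1 → 9, Route-2 → 9; minimax = 9.
6 ≠ 9, so there is no saddle point; optimal play is mixed.
Let the inspector play Port with probability p. Expected payoff against Route-1: (-1)p + 9(1−p) = −10p + 9; against Route-2: 9p + 6(1−p) = 3p + 6.
Setting these equal: −10p + 9 = 3p + 6 ⇒ −13p = -3 ⇒ p = 3/13, and the value is (-10)·(3/13) + 9 = 87/13.
For the smuggler: with q = P(Route-1), equating Port's and Border's payoffs gives −10q + 9 = 3q + 6 ⇒ q = 3/13.

87/13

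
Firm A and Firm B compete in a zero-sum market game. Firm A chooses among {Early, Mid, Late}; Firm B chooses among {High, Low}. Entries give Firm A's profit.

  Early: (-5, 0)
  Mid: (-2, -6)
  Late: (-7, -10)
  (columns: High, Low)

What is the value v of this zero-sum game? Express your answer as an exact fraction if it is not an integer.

Row minima: Early → -5, Mid → -6, Late → -10; maximin = -5.
Column maxima: High → -2, Low → 0; minimax = -2.
-5 ≠ -2, so there is no saddle point; optimal play is mixed.
Late is strictly dominated by Early, so Firm A never plays it.
On the remaining 2×2 (Early, Mid vs High, Low):
Let Firm A play Early with probability p. Expected payoff against High: (-5)p + (-2)(1−p) = −3p − 2; against Low: 0p + (-6)(1−p) = 6p − 6.
Setting these equal: −3p − 2 = 6p − 6 ⇒ −9p = -4 ⇒ p = 4/9, and the value is (-3)·(4/9) − 2 = -10/3.
For Firm B: with q = P(High), equating Early's and Mid's payoffs gives −5q = 4q − 6 ⇒ q = 2/3.

-10/3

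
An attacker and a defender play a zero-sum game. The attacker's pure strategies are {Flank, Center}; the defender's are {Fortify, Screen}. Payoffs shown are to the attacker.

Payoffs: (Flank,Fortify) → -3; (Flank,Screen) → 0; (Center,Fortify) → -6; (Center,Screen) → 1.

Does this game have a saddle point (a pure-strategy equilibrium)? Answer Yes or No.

Row minima: Flank → -3, Center → -6; maximin = -3.
Column maxima: Fortify → -3, Screen → 1; minimax = -3.
maximin = minimax = -3, so a saddle point exists.

Yes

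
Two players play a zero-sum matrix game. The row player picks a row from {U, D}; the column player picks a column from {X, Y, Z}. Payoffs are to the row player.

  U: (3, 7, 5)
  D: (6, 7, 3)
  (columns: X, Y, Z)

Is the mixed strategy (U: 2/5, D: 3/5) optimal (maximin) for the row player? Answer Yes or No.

No

Against X this mix gives (2/5)·3 + (3/5)·6 = 24/5.
Against Y this mix gives (2/5)·7 + (3/5)·7 = 7.
Against Z this mix gives (2/5)·5 + (3/5)·3 = 19/5.
The column player will play Z, holding the row player to 19/5. Shifting weight toward the row that does better against Z would raise this floor (the equalizing mix achieves 21/5 against both Z and X), so the proposed strategy is not optimal.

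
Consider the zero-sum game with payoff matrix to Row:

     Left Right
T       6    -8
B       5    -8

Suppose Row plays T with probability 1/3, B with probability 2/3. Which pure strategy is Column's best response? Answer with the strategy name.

Right

If Column plays Left, Row's expected payoff is (1/3)·6 + (2/3)·5 = 16/3.
If Column plays Right, Row's expected payoff is (1/3)·(-8) + (2/3)·(-8) = -8.
Column minimizes Row's payoff; the smallest is -8, so the best response is Right.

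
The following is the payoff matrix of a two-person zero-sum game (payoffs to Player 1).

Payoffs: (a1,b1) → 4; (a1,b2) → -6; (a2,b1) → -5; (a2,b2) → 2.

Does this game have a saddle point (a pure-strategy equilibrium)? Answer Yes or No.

Row minima: a1 → -6, a2 → -5; maximin = -5.
Column maxima: b1 → 4, b2 → 2; minimax = 2.
-5 ≠ 2, so no pure-strategy equilibrium exists.

No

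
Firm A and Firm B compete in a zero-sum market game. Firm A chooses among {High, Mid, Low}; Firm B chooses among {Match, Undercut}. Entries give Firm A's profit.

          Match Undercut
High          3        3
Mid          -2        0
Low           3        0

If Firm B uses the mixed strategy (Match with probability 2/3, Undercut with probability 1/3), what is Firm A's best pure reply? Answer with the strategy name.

High

Expected payoff of High: (2/3)·3 + (1/3)·3 = 3.
Expected payoff of Mid: (2/3)·(-2) + (1/3)·0 = -4/3.
Expected payoff of Low: (2/3)·3 + (1/3)·0 = 2.
The largest is 3, so Firm A's best response is High.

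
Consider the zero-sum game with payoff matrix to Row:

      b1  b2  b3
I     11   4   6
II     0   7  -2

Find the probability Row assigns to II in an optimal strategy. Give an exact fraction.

2/11

Row minima: I → 4, II → -2; maximin = 4.
Column maxima: b1 → 11, b2 → 7, b3 → 6; minimax = 6.
4 ≠ 6, so there is no saddle point; optimal play is mixed.
b1 is strictly dominated by b3 (it gives Row strictly more in every row), so Column never plays it.
On the remaining 2×2 (I, II vs b2, b3):
Let Row play I with probability p. Expected payoff against b2: 4p + 7(1−p) = −3p + 7; against b3: 6p + (-2)(1−p) = 8p − 2.
Setting these equal: −3p + 7 = 8p − 2 ⇒ −11p = -9 ⇒ p = 9/11, and the value is (-3)·(9/11) + 7 = 50/11.
For Column: with q = P(b2), equating I's and II's payoffs gives −2q + 6 = 9q − 2 ⇒ q = 8/11.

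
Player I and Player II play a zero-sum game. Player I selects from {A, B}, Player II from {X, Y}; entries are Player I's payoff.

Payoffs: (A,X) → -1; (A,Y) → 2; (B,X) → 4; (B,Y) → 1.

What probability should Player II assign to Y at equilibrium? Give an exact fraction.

Row minima: A → -1, B → 1; maximin = 1.
Column maxima: X → 4, Y → 2; minimax = 2.
1 ≠ 2, so there is no saddle point; optimal play is mixed.
Let Player I play A with probability p. Expected payoff against X: (-1)p + 4(1−p) = −5p + 4; against Y: 2p + 1(1−p) = p + 1.
Setting these equal: −5p + 4 = p + 1 ⇒ −6p = -3 ⇒ p = 1/2, and the value is (-5)·(1/2) + 4 = 3/2.
For Player II: with q = P(X), equating A's and B's payoffs gives −3q + 2 = 3q + 1 ⇒ q = 1/6.

5/6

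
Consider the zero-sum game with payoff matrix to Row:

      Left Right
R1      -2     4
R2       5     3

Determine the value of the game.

13/4

Row minima: R1 → -2, R2 → 3; maximin = 3.
Column maxima: Left → 5, Right → 4; minimax = 4.
3 ≠ 4, so there is no saddle point; optimal play is mixed.
Let Row play R1 with probability p. Expected payoff against Left: (-2)p + 5(1−p) = −7p + 5; against Right: 4p + 3(1−p) = p + 3.
Setting these equal: −7p + 5 = p + 3 ⇒ −8p = -2 ⇒ p = 1/4, and the value is (-7)·(1/4) + 5 = 13/4.
For Column: with q = P(Left), equating R1's and R2's payoffs gives −6q + 4 = 2q + 3 ⇒ q = 1/8.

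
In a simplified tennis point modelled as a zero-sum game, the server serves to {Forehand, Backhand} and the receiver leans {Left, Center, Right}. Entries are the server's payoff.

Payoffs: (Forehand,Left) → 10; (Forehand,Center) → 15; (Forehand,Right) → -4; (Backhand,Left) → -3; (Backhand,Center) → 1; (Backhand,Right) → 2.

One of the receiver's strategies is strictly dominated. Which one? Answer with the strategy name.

Left holds the server's payoff strictly below Center in every row: 10 < 15, -3 < 1.
So Center is strictly dominated for the receiver.

Center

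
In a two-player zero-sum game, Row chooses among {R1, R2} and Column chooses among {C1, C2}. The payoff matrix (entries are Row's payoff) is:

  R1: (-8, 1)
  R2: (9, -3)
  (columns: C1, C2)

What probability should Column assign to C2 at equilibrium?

17/21

Row minima: R1 → -8, R2 → -3; maximin = -3.
Column maxima: C1 → 9, C2 → 1; minimax = 1.
-3 ≠ 1, so there is no saddle point; optimal play is mixed.
Let Row play R1 with probability p. Expected payoff against C1: (-8)p + 9(1−p) = −17p + 9; against C2: 1p + (-3)(1−p) = 4p − 3.
Setting these equal: −17p + 9 = 4p − 3 ⇒ −21p = -12 ⇒ p = 4/7, and the value is (-17)·(4/7) + 9 = -5/7.
For Column: with q = P(C1), equating R1's and R2's payoffs gives −9q + 1 = 12q − 3 ⇒ q = 4/21.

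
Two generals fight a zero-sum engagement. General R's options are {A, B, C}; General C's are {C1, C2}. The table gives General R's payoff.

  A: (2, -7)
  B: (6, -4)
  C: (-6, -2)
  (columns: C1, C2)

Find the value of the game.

-18/7

Row minima: A → -7, B → -4, C → -6; maximin = -4.
Column maxima: C1 → 6, C2 → -2; minimax = -2.
-4 ≠ -2, so there is no saddle point; optimal play is mixed.
A is strictly dominated by B, so General R never plays it.
On the remaining 2×2 (B, C vs C1, C2):
Let General R play B with probability p. Expected payoff against C1: 6p + (-6)(1−p) = 12p − 6; against C2: (-4)p + (-2)(1−p) = −2p − 2.
Setting these equal: 12p − 6 = −2p − 2 ⇒ 14p = 4 ⇒ p = 2/7, and the value is (12)·(2/7) − 6 = -18/7.
For General C: with q = P(C1), equating B's and C's payoffs gives 10q − 4 = −4q − 2 ⇒ q = 1/7.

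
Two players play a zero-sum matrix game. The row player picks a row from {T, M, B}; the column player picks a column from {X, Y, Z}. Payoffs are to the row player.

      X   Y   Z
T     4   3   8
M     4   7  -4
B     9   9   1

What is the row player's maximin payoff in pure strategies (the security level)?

3

Row minima: T → 3, M → -4, B → 1.
The best of these is 3.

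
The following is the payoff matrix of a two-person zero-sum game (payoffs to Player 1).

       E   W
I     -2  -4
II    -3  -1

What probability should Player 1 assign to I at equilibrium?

1/2

Row minima: I → -4, II → -3; maximin = -3.
Column maxima: E → -2, W → -1; minimax = -2.
-3 ≠ -2, so there is no saddle point; optimal play is mixed.
Let Player 1 play I with probability p. Expected payoff against E: (-2)p + (-3)(1−p) = p − 3; against W: (-4)p + (-1)(1−p) = −3p − 1.
Setting these equal: p − 3 = −3p − 1 ⇒ 4p = 2 ⇒ p = 1/2, and the value is (1)·(1/2) − 3 = -5/2.
For Player 2: with q = P(E), equating I's and II's payoffs gives 2q − 4 = −2q − 1 ⇒ q = 3/4.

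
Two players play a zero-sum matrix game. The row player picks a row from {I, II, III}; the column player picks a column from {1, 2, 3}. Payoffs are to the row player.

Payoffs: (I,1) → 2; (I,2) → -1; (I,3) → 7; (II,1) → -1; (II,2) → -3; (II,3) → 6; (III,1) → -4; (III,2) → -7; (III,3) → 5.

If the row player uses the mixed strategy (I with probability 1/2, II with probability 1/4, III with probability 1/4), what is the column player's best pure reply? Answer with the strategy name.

2

If the column player plays 1, the row player's expected payoff is (1/2)·2 + (1/4)·(-1) + (1/4)·(-4) = -1/4.
If the column player plays 2, the row player's expected payoff is (1/2)·(-1) + (1/4)·(-3) + (1/4)·(-7) = -3.
If the column player plays 3, the row player's expected payoff is (1/2)·7 + (1/4)·6 + (1/4)·5 = 25/4.
The column player minimizes the row player's payoff; the smallest is -3, so the best response is 2.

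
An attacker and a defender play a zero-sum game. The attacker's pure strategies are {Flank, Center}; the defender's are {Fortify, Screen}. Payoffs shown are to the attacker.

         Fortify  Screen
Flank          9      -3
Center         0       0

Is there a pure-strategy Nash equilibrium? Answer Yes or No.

Row minima: Flank → -3, Center → 0; maximin = 0.
Column maxima: Fortify → 9, Screen → 0; minimax = 0.
maximin = minimax = 0, so a saddle point exists.

Yes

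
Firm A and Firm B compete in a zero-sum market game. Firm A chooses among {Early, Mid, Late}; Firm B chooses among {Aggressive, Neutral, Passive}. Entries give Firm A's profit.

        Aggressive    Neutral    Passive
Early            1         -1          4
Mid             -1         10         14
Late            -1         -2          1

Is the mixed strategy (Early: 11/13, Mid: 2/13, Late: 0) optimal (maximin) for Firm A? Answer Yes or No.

Against Aggressive this mix gives (11/13)·1 + (2/13)·(-1) = 9/13.
Against Neutral this mix gives (11/13)·(-1) + (2/13)·10 = 9/13.
Against Passive this mix gives (11/13)·4 + (2/13)·14 = 72/13.
All of Firm B's active replies (Aggressive, Neutral) yield 9/13, and no column does worse for Firm A. The mix makes Firm B indifferent and guarantees 9/13, so it is optimal.

Yes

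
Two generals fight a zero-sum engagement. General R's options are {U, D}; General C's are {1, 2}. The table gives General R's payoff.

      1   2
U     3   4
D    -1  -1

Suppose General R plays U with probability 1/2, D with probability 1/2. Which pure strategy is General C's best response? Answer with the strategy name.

If General C plays 1, General R's expected payoff is (1/2)·3 + (1/2)·(-1) = 1.
If General C plays 2, General R's expected payoff is (1/2)·4 + (1/2)·(-1) = 3/2.
General C minimizes General R's payoff; the smallest is 1, so the best response is 1.

1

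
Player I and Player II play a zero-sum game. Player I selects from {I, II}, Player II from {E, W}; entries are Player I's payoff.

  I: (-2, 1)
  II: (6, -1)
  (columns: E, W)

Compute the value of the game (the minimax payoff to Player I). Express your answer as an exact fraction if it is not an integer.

Row minima: I → -2, II → -1; maximin = -1.
Column maxima: E → 6, W → 1; minimax = 1.
-1 ≠ 1, so there is no saddle point; optimal play is mixed.
Let Player I play I with probability p. Expected payoff against E: (-2)p + 6(1−p) = −8p + 6; against W: 1p + (-1)(1−p) = 2p − 1.
Setting these equal: −8p + 6 = 2p − 1 ⇒ −10p = -7 ⇒ p = 7/10, and the value is (-8)·(7/10) + 6 = 2/5.
For Player II: with q = P(E), equating I's and II's payoffs gives −3q + 1 = 7q − 1 ⇒ q = 1/5.

2/5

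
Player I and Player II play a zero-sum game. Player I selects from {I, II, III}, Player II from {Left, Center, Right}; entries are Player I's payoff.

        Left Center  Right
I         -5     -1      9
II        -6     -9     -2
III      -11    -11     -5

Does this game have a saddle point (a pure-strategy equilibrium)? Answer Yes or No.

Row minima: I → -5, II → -9, III → -11; maximin = -5.
Column maxima: Left → -5, Center → -1, Right → 9; minimax = -5.
maximin = minimax = -5, so a saddle point exists.

Yes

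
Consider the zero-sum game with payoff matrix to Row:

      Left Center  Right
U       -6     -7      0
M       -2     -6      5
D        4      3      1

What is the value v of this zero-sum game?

Row minima: U → -7, M → -6, D → 1; maximin = 1.
Column maxima: Left → 4, Center → 3, Right → 5; minimax = 3.
1 ≠ 3, so there is no saddle point; optimal play is mixed.
U is strictly dominated by M, so Row never plays it.
Left is strictly dominated by Center (it gives Row strictly more in every row), so Column never plays it.
On the remaining 2×2 (M, D vs Center, Right):
Let Row play M with probability p. Expected payoff against Center: (-6)p + 3(1−p) = −9p + 3; against Right: 5p + 1(1−p) = 4p + 1.
Setting these equal: −9p + 3 = 4p + 1 ⇒ −13p = -2 ⇒ p = 2/13, and the value is (-9)·(2/13) + 3 = 21/13.
For Column: with q = P(Center), equating M's and D's payoffs gives −11q + 5 = 2q + 1 ⇒ q = 4/13.

21/13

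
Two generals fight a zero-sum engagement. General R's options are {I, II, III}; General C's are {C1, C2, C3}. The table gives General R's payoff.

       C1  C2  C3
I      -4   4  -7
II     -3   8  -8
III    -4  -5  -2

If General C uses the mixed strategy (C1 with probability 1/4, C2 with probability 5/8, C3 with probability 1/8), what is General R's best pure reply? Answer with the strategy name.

II

Expected payoff of I: (1/4)·(-4) + (5/8)·4 + (1/8)·(-7) = 5/8.
Expected payoff of II: (1/4)·(-3) + (5/8)·8 + (1/8)·(-8) = 13/4.
Expected payoff of III: (1/4)·(-4) + (5/8)·(-5) + (1/8)·(-2) = -35/8.
The largest is 13/4, so General R's best response is II.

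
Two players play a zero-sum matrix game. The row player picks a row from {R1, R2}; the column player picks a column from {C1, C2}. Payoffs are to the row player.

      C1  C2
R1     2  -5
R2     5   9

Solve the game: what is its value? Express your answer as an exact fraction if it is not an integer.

Row minima: R1 → -5, R2 → 5; maximin = 5.
Column maxima: C1 → 5, C2 → 9; minimax = 5.
Since maximin = minimax = 5, there is a saddle point and the value is 5.

5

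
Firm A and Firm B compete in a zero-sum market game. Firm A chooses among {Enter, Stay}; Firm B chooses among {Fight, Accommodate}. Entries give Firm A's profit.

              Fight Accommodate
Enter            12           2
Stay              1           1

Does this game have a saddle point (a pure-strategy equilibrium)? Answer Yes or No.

Yes

Row minima: Enter → 2, Stay → 1; maximin = 2.
Column maxima: Fight → 12, Accommodate → 2; minimax = 2.
maximin = minimax = 2, so a saddle point exists.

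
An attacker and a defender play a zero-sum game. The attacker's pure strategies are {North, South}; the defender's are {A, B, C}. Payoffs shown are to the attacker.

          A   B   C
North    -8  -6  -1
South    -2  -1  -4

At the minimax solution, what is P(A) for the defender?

1/3

Row minima: North → -8, South → -4; maximin = -4.
Column maxima: A → -2, B → -1, C → -1; minimax = -2.
-4 ≠ -2, so there is no saddle point; optimal play is mixed.
B is strictly dominated by A (it gives the attacker strictly more in every row), so the defender never plays it.
On the remaining 2×2 (North, South vs A, C):
Let the attacker play North with probability p. Expected payoff against A: (-8)p + (-2)(1−p) = −6p − 2; against C: (-1)p + (-4)(1−p) = 3p − 4.
Setting these equal: −6p − 2 = 3p − 4 ⇒ −9p = -2 ⇒ p = 2/9, and the value is (-6)·(2/9) − 2 = -10/3.
For the defender: with q = P(A), equating North's and South's payoffs gives −7q − 1 = 2q − 4 ⇒ q = 1/3.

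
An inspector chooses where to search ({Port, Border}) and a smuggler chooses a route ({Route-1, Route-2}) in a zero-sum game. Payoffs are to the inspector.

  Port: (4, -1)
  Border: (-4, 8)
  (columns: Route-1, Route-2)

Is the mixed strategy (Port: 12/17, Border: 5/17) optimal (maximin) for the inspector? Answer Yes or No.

Against Route-1 this mix gives (12/17)·4 + (5/17)·(-4) = 28/17.
Against Route-2 this mix gives (12/17)·(-1) + (5/17)·8 = 28/17.
All of the smuggler's active replies (Route-1, Route-2) yield 28/17, and no column does worse for the inspector. The mix makes the smuggler indifferent and guarantees 28/17, so it is optimal.

Yes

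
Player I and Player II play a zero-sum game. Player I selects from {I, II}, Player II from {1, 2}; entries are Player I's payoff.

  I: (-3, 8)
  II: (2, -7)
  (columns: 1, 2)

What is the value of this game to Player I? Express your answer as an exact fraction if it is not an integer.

-1/4

Row minima: I → -3, II → -7; maximin = -3.
Column maxima: 1 → 2, 2 → 8; minimax = 2.
-3 ≠ 2, so there is no saddle point; optimal play is mixed.
Let Player I play I with probability p. Expected payoff against 1: (-3)p + 2(1−p) = −5p + 2; against 2: 8p + (-7)(1−p) = 15p − 7.
Setting these equal: −5p + 2 = 15p − 7 ⇒ −20p = -9 ⇒ p = 9/20, and the value is (-5)·(9/20) + 2 = -1/4.
For Player II: with q = P(1), equating I's and II's payoffs gives −11q + 8 = 9q − 7 ⇒ q = 3/4.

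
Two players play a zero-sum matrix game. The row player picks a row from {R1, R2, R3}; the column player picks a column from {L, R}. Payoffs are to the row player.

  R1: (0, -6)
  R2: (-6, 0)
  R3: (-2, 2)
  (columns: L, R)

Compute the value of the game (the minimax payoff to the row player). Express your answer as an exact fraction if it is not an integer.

-6/5

Row minima: R1 → -6, R2 → -6, R3 → -2; maximin = -2.
Column maxima: L → 0, R → 2; minimax = 0.
-2 ≠ 0, so there is no saddle point; optimal play is mixed.
R2 is strictly dominated by R3, so the row player never plays it.
On the remaining 2×2 (R1, R3 vs L, R):
Let the row player play R1 with probability p. Expected payoff against L: 0p + (-2)(1−p) = 2p − 2; against R: (-6)p + 2(1−p) = −8p + 2.
Setting these equal: 2p − 2 = −8p + 2 ⇒ 10p = 4 ⇒ p = 2/5, and the value is (2)·(2/5) − 2 = -6/5.
For the column player: with q = P(L), equating R1's and R3's payoffs gives 6q − 6 = −4q + 2 ⇒ q = 4/5.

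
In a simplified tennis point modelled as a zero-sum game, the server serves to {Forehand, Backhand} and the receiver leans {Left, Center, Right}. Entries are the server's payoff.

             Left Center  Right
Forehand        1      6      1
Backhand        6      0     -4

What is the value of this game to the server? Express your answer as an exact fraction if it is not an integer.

Row minima: Forehand → 1, Backhand → -4; maximin = 1.
Column maxima: Left → 6, Center → 6, Right → 1; minimax = 1.
Since maximin = minimax = 1, there is a saddle point and the value is 1.

1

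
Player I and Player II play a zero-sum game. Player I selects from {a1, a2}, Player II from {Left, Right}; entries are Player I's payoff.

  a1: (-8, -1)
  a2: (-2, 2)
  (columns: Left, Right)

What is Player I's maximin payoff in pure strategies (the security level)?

-2

Row minima: a1 → -8, a2 → -2.
The best of these is -2.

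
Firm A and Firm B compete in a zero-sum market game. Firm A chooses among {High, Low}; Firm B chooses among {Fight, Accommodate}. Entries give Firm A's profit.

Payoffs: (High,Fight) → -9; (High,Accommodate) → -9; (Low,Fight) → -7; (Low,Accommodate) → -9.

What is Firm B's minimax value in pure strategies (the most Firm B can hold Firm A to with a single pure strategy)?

-9

Column maxima: Fight → -7, Accommodate → -9.
The smallest of these is -9.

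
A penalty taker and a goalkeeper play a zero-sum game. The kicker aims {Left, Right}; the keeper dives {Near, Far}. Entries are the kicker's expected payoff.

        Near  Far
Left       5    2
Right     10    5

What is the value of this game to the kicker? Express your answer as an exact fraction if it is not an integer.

Row minima: Left → 2, Right → 5; maximin = 5.
Column maxima: Near → 10, Far → 5; minimax = 5.
Since maximin = minimax = 5, there is a saddle point and the value is 5.

5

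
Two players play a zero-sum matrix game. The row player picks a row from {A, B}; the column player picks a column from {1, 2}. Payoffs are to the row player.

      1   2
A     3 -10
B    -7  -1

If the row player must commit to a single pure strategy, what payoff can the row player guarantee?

-7

Row minima: A → -10, B → -7.
The best of these is -7.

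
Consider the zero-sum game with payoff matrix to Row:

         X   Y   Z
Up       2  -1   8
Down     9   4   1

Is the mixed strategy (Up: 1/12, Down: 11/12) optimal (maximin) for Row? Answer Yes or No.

Against X this mix gives (1/12)·2 + (11/12)·9 = 101/12.
Against Y this mix gives (1/12)·(-1) + (11/12)·4 = 43/12.
Against Z this mix gives (1/12)·8 + (11/12)·1 = 19/12.
Column will play Z, holding Row to 19/12. Shifting weight toward the row that does better against Z would raise this floor (the equalizing mix achieves 11/4 against both Z and Y), so the proposed strategy is not optimal.

No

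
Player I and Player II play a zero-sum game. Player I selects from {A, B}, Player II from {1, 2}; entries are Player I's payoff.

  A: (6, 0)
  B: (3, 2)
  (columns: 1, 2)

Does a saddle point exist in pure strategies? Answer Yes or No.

Yes

Row minima: A → 0, B → 2; maximin = 2.
Column maxima: 1 → 6, 2 → 2; minimax = 2.
maximin = minimax = 2, so a saddle point exists.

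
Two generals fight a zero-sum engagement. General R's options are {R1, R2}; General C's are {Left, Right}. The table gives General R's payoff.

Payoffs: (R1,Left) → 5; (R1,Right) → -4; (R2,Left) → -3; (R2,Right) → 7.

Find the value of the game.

Row minima: R1 → -4, R2 → -3; maximin = -3.
Column maxima: Left → 5, Right → 7; minimax = 5.
-3 ≠ 5, so there is no saddle point; optimal play is mixed.
Let General R play R1 with probability p. Expected payoff against Left: 5p + (-3)(1−p) = 8p − 3; against Right: (-4)p + 7(1−p) = −11p + 7.
Setting these equal: 8p − 3 = −11p + 7 ⇒ 19p = 10 ⇒ p = 10/19, and the value is (8)·(10/19) − 3 = 23/19.
For General C: with q = P(Left), equating R1's and R2's payoffs gives 9q − 4 = −10q + 7 ⇒ q = 11/19.

23/19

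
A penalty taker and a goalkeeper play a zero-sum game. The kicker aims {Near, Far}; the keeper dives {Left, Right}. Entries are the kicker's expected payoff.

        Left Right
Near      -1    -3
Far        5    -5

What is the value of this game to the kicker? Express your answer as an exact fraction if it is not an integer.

Row minima: Near → -3, Far → -5; maximin = -3.
Column maxima: Left → 5, Right → -3; minimax = -3.
Since maximin = minimax = -3, there is a saddle point and the value is -3.

-3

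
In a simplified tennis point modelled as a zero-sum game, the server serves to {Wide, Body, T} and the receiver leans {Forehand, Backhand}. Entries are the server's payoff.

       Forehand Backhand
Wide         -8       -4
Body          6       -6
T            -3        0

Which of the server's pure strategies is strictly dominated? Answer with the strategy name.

Wide

T gives a strictly higher payoff than Wide against every column: -3 > -8, 0 > -4.
So Wide is strictly dominated and the server never plays it.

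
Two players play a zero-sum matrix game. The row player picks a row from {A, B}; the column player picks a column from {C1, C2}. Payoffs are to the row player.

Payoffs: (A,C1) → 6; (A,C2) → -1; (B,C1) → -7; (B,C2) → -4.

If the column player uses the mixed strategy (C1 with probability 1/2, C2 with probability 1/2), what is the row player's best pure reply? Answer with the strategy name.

A

Expected payoff of A: (1/2)·6 + (1/2)·(-1) = 5/2.
Expected payoff of B: (1/2)·(-7) + (1/2)·(-4) = -11/2.
The largest is 5/2, so the row player's best response is A.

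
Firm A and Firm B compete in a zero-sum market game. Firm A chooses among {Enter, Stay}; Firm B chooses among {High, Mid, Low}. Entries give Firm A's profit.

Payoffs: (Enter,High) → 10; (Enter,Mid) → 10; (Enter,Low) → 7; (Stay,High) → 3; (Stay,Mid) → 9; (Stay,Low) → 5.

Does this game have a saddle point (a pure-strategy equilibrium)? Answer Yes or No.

Row minima: Enter → 7, Stay → 3; maximin = 7.
Column maxima: High → 10, Mid → 10, Low → 7; minimax = 7.
maximin = minimax = 7, so a saddle point exists.

Yes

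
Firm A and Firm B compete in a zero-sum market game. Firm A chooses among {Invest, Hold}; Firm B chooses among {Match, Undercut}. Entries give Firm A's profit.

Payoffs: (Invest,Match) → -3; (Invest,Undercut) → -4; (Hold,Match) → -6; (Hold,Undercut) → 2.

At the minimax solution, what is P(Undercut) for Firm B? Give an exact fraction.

1/3

Row minima: Invest → -4, Hold → -6; maximin = -4.
Column maxima: Match → -3, Undercut → 2; minimax = -3.
-4 ≠ -3, so there is no saddle point; optimal play is mixed.
Let Firm A play Invest with probability p. Expected payoff against Match: (-3)p + (-6)(1−p) = 3p − 6; against Undercut: (-4)p + 2(1−p) = −6p + 2.
Setting these equal: 3p − 6 = −6p + 2 ⇒ 9p = 8 ⇒ p = 8/9, and the value is (3)·(8/9) − 6 = -10/3.
For Firm B: with q = P(Match), equating Invest's and Hold's payoffs gives q − 4 = −8q + 2 ⇒ q = 2/3.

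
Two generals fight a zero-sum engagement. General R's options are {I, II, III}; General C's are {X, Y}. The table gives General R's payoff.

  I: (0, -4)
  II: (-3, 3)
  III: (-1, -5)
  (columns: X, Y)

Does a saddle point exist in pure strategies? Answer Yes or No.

No

Row minima: I → -4, II → -3, III → -5; maximin = -3.
Column maxima: X → 0, Y → 3; minimax = 0.
-3 ≠ 0, so no pure-strategy equilibrium exists.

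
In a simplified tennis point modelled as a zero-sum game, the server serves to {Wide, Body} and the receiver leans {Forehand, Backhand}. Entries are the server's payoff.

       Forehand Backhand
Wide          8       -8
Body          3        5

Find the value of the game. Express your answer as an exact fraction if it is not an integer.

32/9

Row minima: Wide → -8, Body → 3; maximin = 3.
Column maxima: Forehand → 8, Backhand → 5; minimax = 5.
3 ≠ 5, so there is no saddle point; optimal play is mixed.
Let the server play Wide with probability p. Expected payoff against Forehand: 8p + 3(1−p) = 5p + 3; against Backhand: (-8)p + 5(1−p) = −13p + 5.
Setting these equal: 5p + 3 = −13p + 5 ⇒ 18p = 2 ⇒ p = 1/9, and the value is (5)·(1/9) + 3 = 32/9.
For the receiver: with q = P(Forehand), equating Wide's and Body's payoffs gives 16q − 8 = −2q + 5 ⇒ q = 13/18.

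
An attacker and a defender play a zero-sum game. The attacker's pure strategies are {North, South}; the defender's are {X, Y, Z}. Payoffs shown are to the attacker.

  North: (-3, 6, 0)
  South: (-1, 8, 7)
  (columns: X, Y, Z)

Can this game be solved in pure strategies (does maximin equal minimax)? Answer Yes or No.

Yes

Row minima: North → -3, South → -1; maximin = -1.
Column maxima: X → -1, Y → 8, Z → 7; minimax = -1.
maximin = minimax = -1, so a saddle point exists.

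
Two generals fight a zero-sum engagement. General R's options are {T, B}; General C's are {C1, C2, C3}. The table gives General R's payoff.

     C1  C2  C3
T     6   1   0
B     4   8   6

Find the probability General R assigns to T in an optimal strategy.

Row minima: T → 0, B → 4; maximin = 4.
Column maxima: C1 → 6, C2 → 8, C3 → 6; minimax = 6.
4 ≠ 6, so there is no saddle point; optimal play is mixed.
C2 is strictly dominated by C3 (it gives General R strictly more in every row), so General C never plays it.
On the remaining 2×2 (T, B vs C1, C3):
Let General R play T with probability p. Expected payoff against C1: 6p + 4(1−p) = 2p + 4; against C3: 0p + 6(1−p) = −6p + 6.
Setting these equal: 2p + 4 = −6p + 6 ⇒ 8p = 2 ⇒ p = 1/4, and the value is (2)·(1/4) + 4 = 9/2.
For General C: with q = P(C1), equating T's and B's payoffs gives 6q = −2q + 6 ⇒ q = 3/4.

1/4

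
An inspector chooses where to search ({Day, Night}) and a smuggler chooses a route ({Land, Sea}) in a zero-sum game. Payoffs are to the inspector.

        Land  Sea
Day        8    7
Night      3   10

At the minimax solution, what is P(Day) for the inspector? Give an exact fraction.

7/8

Row minima: Day → 7, Night → 3; maximin = 7.
Column maxima: Land → 8, Sea → 10; minimax = 8.
7 ≠ 8, so there is no saddle point; optimal play is mixed.
Let the inspector play Day with probability p. Expected payoff against Land: 8p + 3(1−p) = 5p + 3; against Sea: 7p + 10(1−p) = −3p + 10.
Setting these equal: 5p + 3 = −3p + 10 ⇒ 8p = 7 ⇒ p = 7/8, and the value is (5)·(7/8) + 3 = 59/8.
For the smuggler: with q = P(Land), equating Day's and Night's payoffs gives q + 7 = −7q + 10 ⇒ q = 3/8.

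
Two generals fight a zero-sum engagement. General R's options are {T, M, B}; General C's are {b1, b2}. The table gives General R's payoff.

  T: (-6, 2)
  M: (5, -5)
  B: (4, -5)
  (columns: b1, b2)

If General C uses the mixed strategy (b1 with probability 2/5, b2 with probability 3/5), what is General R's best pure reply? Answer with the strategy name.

M

Expected payoff of T: (2/5)·(-6) + (3/5)·2 = -6/5.
Expected payoff of M: (2/5)·5 + (3/5)·(-5) = -1.
Expected payoff of B: (2/5)·4 + (3/5)·(-5) = -7/5.
The largest is -1, so General R's best response is M.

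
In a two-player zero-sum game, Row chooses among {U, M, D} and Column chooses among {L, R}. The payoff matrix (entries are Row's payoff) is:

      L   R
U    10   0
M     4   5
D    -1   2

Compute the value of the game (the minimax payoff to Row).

Row minima: U → 0, M → 4, D → -1; maximin = 4.
Column maxima: L → 10, R → 5; minimax = 5.
4 ≠ 5, so there is no saddle point; optimal play is mixed.
D is strictly dominated by M, so Row never plays it.
On the remaining 2×2 (U, M vs L, R):
Let Row play U with probability p. Expected payoff against L: 10p + 4(1−p) = 6p + 4; against R: 0p + 5(1−p) = −5p + 5.
Setting these equal: 6p + 4 = −5p + 5 ⇒ 11p = 1 ⇒ p = 1/11, and the value is (6)·(1/11) + 4 = 50/11.
For Column: with q = P(L), equating U's and M's payoffs gives 10q = −q + 5 ⇒ q = 5/11.

50/11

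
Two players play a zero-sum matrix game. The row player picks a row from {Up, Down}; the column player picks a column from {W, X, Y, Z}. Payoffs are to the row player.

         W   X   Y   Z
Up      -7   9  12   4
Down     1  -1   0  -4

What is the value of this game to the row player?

-3/2

Row minima: Up → -7, Down → -4; maximin = -4.
Column maxima: W → 1, X → 9, Y → 12, Z → 4; minimax = 1.
-4 ≠ 1, so there is no saddle point; optimal play is mixed.
X is strictly dominated by Z (it gives the row player strictly more in every row), so the column player never plays it.
Y is strictly dominated by Z (it gives the row player strictly more in every row), so the column player never plays it.
On the remaining 2×2 (Up, Down vs W, Z):
Let the row player play Up with probability p. Expected payoff against W: (-7)p + 1(1−p) = −8p + 1; against Z: 4p + (-4)(1−p) = 8p − 4.
Setting these equal: −8p + 1 = 8p − 4 ⇒ −16p = -5 ⇒ p = 5/16, and the value is (-8)·(5/16) + 1 = -3/2.
For the column player: with q = P(W), equating Up's and Down's payoffs gives −11q + 4 = 5q − 4 ⇒ q = 1/2.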